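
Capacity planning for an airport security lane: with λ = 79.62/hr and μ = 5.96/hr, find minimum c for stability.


Stability requires cμ > λ ⇔ c > λ/μ.
λ/μ = 79.62/5.96 = 13.3591
Minimum integer c = ⌊13.3591⌋ + 1 = 14
Check: 14·5.96 = 83.44 > 79.62, while 13·5.96 = 77.48 ≤ 79.62

Final: 14 servers


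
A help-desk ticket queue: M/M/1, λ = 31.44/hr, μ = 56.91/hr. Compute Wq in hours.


ρ = 31.44/56.91 = 0.5525
Wq = ρ/(μ−λ) = 0.5525/(56.91 − 31.44) = 0.5525/25.47 = 0.02169 hr

Final: 0.02169 hr


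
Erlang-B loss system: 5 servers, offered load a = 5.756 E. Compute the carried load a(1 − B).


B(5,5.756) = 0.343024 (Erlang-B)
Carried load = a(1 − B) = 5.756·(1 − 0.343024) = 5.756·0.656976 = 3.7816 E

Final: 3.7816 Erlangs


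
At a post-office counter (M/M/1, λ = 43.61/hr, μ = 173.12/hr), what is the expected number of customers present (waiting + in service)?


ρ = λ/μ = 43.61/173.12 = 0.2519
L = ρ/(1−ρ) = 0.2519/(1 − 0.2519) = 0.2519/0.7481 = 0.3367

Final: 0.3367


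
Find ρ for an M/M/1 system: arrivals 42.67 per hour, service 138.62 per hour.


ρ = λ/μ = 42.67/138.62 = 0.3078

Final: 0.3078


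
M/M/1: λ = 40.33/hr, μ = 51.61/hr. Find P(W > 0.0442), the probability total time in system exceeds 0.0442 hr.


W ~ Exponential(μ−λ) for M/M/1.
μ − λ = 51.61 − 40.33 = 11.2800
P(W > t) = e^{−(μ−λ)t} = e^{−0.4986} = 0.607395

Final: 0.607395


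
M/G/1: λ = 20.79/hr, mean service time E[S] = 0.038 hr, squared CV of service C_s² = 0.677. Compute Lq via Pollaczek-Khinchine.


ρ = λ·E[S] = 20.79·0.038 = 0.7900
Lq = ρ²(1+C_s²)/(2(1−ρ)) = 0.6241·(1+0.677)/(2·0.2100)
= 0.6241·1.6770/0.4200 = 2.49231

Final: 2.49231


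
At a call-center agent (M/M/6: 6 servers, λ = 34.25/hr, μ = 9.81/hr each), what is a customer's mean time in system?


a = 3.4913; ρ = 0.5819; P₀ = 0.029232
Lq = P₀·a^c·ρ/(c!(1−ρ)²) = 0.24476
Wq = Lq/λ = 0.24476/34.25 = 0.007146 hr
W = Wq + 1/μ = 0.007146 + 0.10194 = 0.10908 hr

Final: 0.10908 hr


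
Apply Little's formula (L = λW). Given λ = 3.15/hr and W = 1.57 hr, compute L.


L = λW = 3.15·1.57 = 4.9455

Final: 4.9455


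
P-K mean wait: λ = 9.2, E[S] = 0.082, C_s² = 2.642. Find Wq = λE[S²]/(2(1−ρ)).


ρ = λ·E[S] = 9.2·0.082 = 0.7544
E[S²] = E[S]²(1+C_s²) = 0.082²·(1+2.642) = 0.024489
Wq = λ·E[S²]/(2(1−ρ)) = 9.2·0.024489/(2·0.2456) = 0.45867 hr

Final: 0.45867 hr


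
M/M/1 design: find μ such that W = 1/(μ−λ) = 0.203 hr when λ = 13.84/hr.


W = 1/(μ−λ) ⇒ μ − λ = 1/W = 1/0.203 = 4.9261
μ = λ + 1/W = 13.84 + 4.9261 = 18.7661 per hr

Final: 18.7661 /hr


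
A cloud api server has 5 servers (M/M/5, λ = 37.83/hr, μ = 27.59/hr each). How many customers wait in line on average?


a = λ/μ = 1.3711; ρ = a/5 = 0.2742
P₀ = 0.253567
Lq = P₀·a^c·ρ / (c!·(1−ρ)²) = 0.253567·4.84644·0.2742/(120·0.52674)
= 0.005332

Final: 0.005332


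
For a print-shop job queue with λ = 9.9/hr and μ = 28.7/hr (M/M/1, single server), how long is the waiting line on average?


ρ = 9.9/28.7 = 0.3449
Lq = ρ²/(1−ρ) = 0.1190/0.6551 = 0.1816

Final: 0.1816


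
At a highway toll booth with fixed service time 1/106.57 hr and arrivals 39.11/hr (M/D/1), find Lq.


ρ = 39.11/106.57 = 0.3670
M/D/1: Lq = ρ²/(2(1−ρ)) = 0.1347/(2·0.6330) = 0.10638

Final: 0.10638


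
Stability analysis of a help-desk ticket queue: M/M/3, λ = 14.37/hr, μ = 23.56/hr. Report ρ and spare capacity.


Total capacity cμ = 3·23.56 = 70.68/hr
ρ = λ/(cμ) = 14.37/70.68 = 0.2033
Stable ⇔ ρ < 1: YES
Spare capacity = cμ − λ = 70.68 − 14.37 = 56.31/hr

Final: ρ = 0.2033; stable; margin = 56.31/hr


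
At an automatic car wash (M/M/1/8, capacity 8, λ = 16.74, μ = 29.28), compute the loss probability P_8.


ρ = λ/μ = 16.74/29.28 = 0.5717
P_K = (1−ρ)ρ^K/(1−ρ^(K+1)) = (0.4283·0.011415)/(1 − 0.006526)
= 0.004889/0.993474 = 0.004921

Final: 0.004921


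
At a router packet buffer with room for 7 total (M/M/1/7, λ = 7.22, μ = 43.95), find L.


ρ = 7.22/43.95 = 0.1643
L = ρ[1 − (K+1)ρ^K + Kρ^(K+1)] / [(1−ρ)(1−ρ^(K+1))]
Numerator: 0.1643·(1 − 8·0.000003229 + 7·0.0000005304) = 0.164274
Denominator: (0.8357)·(0.999999) = 0.835722
L = 0.164274/0.835722 = 0.1966

Final: 0.1966


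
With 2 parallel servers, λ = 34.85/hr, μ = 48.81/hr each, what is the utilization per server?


ρ = λ/(cμ) = 34.85/(2·48.81) = 34.85/97.62 = 0.3570

Final: 0.3570


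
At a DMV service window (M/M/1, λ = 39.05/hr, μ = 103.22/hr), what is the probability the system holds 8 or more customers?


ρ = 39.05/103.22 = 0.3783
P(N ≥ n) = ρ^n = 0.3783^8 = 0.0004196

Final: 0.0004196


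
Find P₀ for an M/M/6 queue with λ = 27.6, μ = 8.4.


a = λ/μ = 27.6/8.4 = 3.2857; ρ = a/c = 0.5476
Σ_{k=0}^{5} a^k/k! (terms k=0..5) = 1.00000 + 3.28571 + 5.39796 + 5.91205 + 4.85633 + 3.19130 = 23.64335
Tail: a^6/(6!(1−ρ)) = 1258.28429/(720·0.4524) = 3.86315
P₀ = 1/(23.64335 + 3.86315) = 1/27.50651 = 0.036355

Final: 0.036355


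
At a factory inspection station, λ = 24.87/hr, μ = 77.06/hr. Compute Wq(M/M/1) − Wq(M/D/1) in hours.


ρ = 24.87/77.06 = 0.3227
Wq(M/M/1) = ρ/(μ−λ) = 0.3227/52.19 = 0.006184 hr
Wq(M/D/1) = ρ/(2(μ−λ)) = 0.003092 hr
Savings = 0.006184 − 0.003092 = 0.003092 hr

Final: 0.003092 hr


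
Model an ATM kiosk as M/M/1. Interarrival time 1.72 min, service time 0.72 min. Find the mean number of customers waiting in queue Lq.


λ = 60/1.72 = 34.8837 /hr
μ = 60/0.72 = 83.3333 /hr
ρ = λ/μ = 34.8837/83.3333 = 0.4186
Lq = ρ²/(1−ρ) = 0.1752/0.5814 = 0.3014

Final: 0.3014


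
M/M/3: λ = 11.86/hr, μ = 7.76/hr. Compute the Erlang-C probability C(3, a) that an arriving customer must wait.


a = λ/μ = 1.5284; ρ = a/3 = 0.5095
P₀ = 0.203699 (from M/M/c formula)
C(c,a) = [a^c/(c!(1−ρ))]·P₀ = [3.57001/(6·0.4905)]·0.203699
= 1.21293·0.203699 = 0.247072

Final: 0.247072


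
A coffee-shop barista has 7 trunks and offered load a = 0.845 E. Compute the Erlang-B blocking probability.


B(c,a) = (a^c/c!) / Σ_{k=0}^{c} a^k/k!
a^7/7! = 0.00006103
Σ terms (k=0..7): 1.00000 + 0.84500 + 0.35701 + 0.10056 + 0.02124 + 0.003590 + 0.0005056 + 0.00006103 = 2.327971
B = 0.00006103/2.327971 = 0.00002622

Final: 0.00002622


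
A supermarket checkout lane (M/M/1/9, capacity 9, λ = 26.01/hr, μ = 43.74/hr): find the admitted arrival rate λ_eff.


ρ = 0.5947; P_K = (1−ρ)ρ^9/(1−ρ^10) = 0.003790
λ_eff = λ(1 − P_K) = 26.01·(1 − 0.003790) = 26.01·0.996210 = 25.9114 /hr

Final: 25.9114 /hr


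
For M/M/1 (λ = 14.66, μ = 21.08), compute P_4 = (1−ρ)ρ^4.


ρ = 14.66/21.08 = 0.6954
P_n = (1−ρ)·ρ^n = (1 − 0.6954)·0.6954^4 = 0.3046·0.233913 = 0.071239

Final: 0.071239


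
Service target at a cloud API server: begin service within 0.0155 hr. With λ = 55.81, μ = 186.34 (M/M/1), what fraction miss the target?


ρ = 55.81/186.34 = 0.2995
P(Wq > t) = ρ·e^{−(μ−λ)t} = 0.2995·e^{−2.0232}
= 0.2995·0.132230 = 0.039604

Final: 0.039604


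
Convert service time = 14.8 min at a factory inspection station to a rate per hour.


μ = 1/(service time) in consistent units.
1 hour = 60 min, so μ = 60/14.8 = 4.0541 per hour

Final: 4.0541 /hr


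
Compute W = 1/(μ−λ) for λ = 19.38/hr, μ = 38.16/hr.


W = 1/(μ−λ) = 1/(38.16 − 19.38) = 1/18.78 = 0.05325 hr

Final: 0.05325 hr


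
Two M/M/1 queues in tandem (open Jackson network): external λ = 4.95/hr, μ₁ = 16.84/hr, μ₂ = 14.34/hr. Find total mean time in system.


Each node sees arrival rate λ = 4.95/hr (tandem ⇒ throughput preserved).
W₁ = 1/(μ₁−λ) = 1/(16.84−4.95) = 0.08410 hr
W₂ = 1/(μ₂−λ) = 1/(14.34−4.95) = 0.10650 hr
W_total = W₁ + W₂ = 0.08410 + 0.10650 = 0.19060 hr

Final: 0.19060 hr


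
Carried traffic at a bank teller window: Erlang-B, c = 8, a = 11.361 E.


B(8,11.361) = 0.397665 (Erlang-B)
Carried load = a(1 − B) = 11.361·(1 − 0.397665) = 11.361·0.602335 = 6.8431 E

Final: 6.8431 Erlangs


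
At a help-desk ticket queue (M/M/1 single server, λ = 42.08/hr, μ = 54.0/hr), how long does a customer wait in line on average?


ρ = 42.08/54.0 = 0.7793
Wq = ρ/(μ−λ) = 0.7793/(54.0 − 42.08) = 0.7793/11.92 = 0.06537 hr

Final: 0.06537 hr


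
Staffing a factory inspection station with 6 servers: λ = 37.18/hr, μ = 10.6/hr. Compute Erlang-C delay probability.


a = λ/μ = 3.5075; ρ = a/6 = 0.5846
P₀ = 0.028729 (from M/M/c formula)
C(c,a) = [a^c/(c!(1−ρ))]·P₀ = [1862.17770/(720·0.4154)]·0.028729
= 6.22605·0.028729 = 0.178868

Final: 0.178868


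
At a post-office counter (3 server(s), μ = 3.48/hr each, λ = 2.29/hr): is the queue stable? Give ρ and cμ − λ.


Total capacity cμ = 3·3.48 = 10.44/hr
ρ = λ/(cμ) = 2.29/10.44 = 0.2193
Stable ⇔ ρ < 1: YES
Spare capacity = cμ − λ = 10.44 − 2.29 = 8.15/hr

Final: ρ = 0.2193; stable; margin = 8.15/hr


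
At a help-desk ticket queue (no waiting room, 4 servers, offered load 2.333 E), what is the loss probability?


B(c,a) = (a^c/c!) / Σ_{k=0}^{c} a^k/k!
a^4/4! = 1.234377
Σ terms (k=0..4): 1.00000 + 2.33300 + 2.72144 + 2.11638 + 1.23438 = 9.405198
B = 1.234377/9.405198 = 0.131244

Final: 0.131244


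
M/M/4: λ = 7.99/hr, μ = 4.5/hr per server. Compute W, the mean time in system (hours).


a = 1.7756; ρ = 0.4439; P₀ = 0.165852
Lq = P₀·a^c·ρ/(c!(1−ρ)²) = 0.09858
Wq = Lq/λ = 0.09858/7.99 = 0.01234 hr
W = Wq + 1/μ = 0.01234 + 0.22222 = 0.23456 hr

Final: 0.23456 hr


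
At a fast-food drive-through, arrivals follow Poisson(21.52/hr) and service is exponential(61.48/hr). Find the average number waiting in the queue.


ρ = 21.52/61.48 = 0.3500
Lq = ρ²/(1−ρ) = 0.1225/0.6500 = 0.1885

Final: 0.1885


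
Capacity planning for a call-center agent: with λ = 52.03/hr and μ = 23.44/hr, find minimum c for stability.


Stability requires cμ > λ ⇔ c > λ/μ.
λ/μ = 52.03/23.44 = 2.2197
Minimum integer c = ⌊2.2197⌋ + 1 = 3
Check: 3·23.44 = 70.32 > 52.03, while 2·23.44 = 46.88 ≤ 52.03

Final: 3 servers


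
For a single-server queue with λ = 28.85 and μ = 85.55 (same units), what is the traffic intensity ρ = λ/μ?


ρ = λ/μ = 28.85/85.55 = 0.3372

Final: 0.3372


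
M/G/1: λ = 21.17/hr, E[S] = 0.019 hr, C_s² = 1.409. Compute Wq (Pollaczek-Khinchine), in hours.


ρ = λ·E[S] = 21.17·0.019 = 0.4022
E[S²] = E[S]²(1+C_s²) = 0.019²·(1+1.409) = 0.0008696
Wq = λ·E[S²]/(2(1−ρ)) = 21.17·0.0008696/(2·0.5978) = 0.01540 hr

Final: 0.01540 hr


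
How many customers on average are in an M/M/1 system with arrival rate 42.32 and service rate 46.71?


ρ = λ/μ = 42.32/46.71 = 0.9060
L = ρ/(1−ρ) = 0.9060/(1 − 0.9060) = 0.9060/0.09398 = 9.6401

Final: 9.6401


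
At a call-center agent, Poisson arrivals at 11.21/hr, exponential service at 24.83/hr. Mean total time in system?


W = 1/(μ−λ) = 1/(24.83 − 11.21) = 1/13.62 = 0.07342 hr

Final: 0.07342 hr


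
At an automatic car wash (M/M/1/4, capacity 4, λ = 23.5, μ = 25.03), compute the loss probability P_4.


ρ = λ/μ = 23.5/25.03 = 0.9389
P_K = (1−ρ)ρ^K/(1−ρ^(K+1)) = (0.06113·0.777013)/(1 − 0.729516)
= 0.047496/0.270484 = 0.175597

Final: 0.175597


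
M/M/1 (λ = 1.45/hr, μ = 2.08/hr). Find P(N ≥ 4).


ρ = 1.45/2.08 = 0.6971
P(N ≥ n) = ρ^n = 0.6971^4 = 0.236167

Final: 0.236167


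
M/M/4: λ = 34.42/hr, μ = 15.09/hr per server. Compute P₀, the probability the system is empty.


a = λ/μ = 34.42/15.09 = 2.2810; ρ = a/c = 0.5702
Σ_{k=0}^{3} a^k/k! (terms k=0..3) = 1.00000 + 2.28098 + 2.60144 + 1.97794 = 7.86036
Tail: a^4/(4!(1−ρ)) = 27.06989/(24·0.4298) = 2.62455
P₀ = 1/(7.86036 + 2.62455) = 1/10.48491 = 0.095375

Final: 0.095375


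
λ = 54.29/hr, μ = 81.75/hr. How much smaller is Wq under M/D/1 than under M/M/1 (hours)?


ρ = 54.29/81.75 = 0.6641
Wq(M/M/1) = ρ/(μ−λ) = 0.6641/27.46 = 0.02418 hr
Wq(M/D/1) = ρ/(2(μ−λ)) = 0.01209 hr
Savings = 0.02418 − 0.01209 = 0.01209 hr

Final: 0.01209 hr


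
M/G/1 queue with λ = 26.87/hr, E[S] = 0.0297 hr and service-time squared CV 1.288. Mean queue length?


ρ = λ·E[S] = 26.87·0.0297 = 0.7980
Lq = ρ²(1+C_s²)/(2(1−ρ)) = 0.6369·(1+1.288)/(2·0.2020)
= 0.6369·2.2880/0.4039 = 3.60750

Final: 3.60750


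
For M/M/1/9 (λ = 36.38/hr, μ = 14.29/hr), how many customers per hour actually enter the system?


ρ = 2.5458; P_K = (1−ρ)ρ^9/(1−ρ^10) = 0.607255
λ_eff = λ(1 − P_K) = 36.38·(1 − 0.607255) = 36.38·0.392745 = 14.2881 /hr

Final: 14.2881 /hr


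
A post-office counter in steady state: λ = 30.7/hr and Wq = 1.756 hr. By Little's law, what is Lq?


Lq = λWq = 30.7·1.756 = 53.9092

Final: 53.9092


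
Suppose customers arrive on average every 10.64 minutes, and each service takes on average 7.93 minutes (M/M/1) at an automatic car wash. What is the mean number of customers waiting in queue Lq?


λ = 60/10.64 = 5.6391 /hr
μ = 60/7.93 = 7.5662 /hr
ρ = λ/μ = 5.6391/7.5662 = 0.7453
Lq = ρ²/(1−ρ) = 0.5555/0.2547 = 2.1809

Final: 2.1809


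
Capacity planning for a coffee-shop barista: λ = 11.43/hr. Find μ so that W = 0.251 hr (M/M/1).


W = 1/(μ−λ) ⇒ μ − λ = 1/W = 1/0.251 = 3.9841
μ = λ + 1/W = 11.43 + 3.9841 = 15.4141 per hr

Final: 15.4141 /hr


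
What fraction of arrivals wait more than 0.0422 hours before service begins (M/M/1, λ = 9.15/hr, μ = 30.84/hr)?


ρ = 9.15/30.84 = 0.2967
P(Wq > t) = ρ·e^{−(μ−λ)t} = 0.2967·e^{−0.9153}
= 0.2967·0.400389 = 0.118793

Final: 0.118793


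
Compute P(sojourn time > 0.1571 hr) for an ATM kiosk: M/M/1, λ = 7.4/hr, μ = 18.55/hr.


W ~ Exponential(μ−λ) for M/M/1.
μ − λ = 18.55 − 7.4 = 11.1500
P(W > t) = e^{−(μ−λ)t} = e^{−1.7517} = 0.173485

Final: 0.173485


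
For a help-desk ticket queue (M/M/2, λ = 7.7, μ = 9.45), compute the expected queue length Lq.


a = λ/μ = 0.8148; ρ = a/2 = 0.4074
P₀ = 0.421053
Lq = P₀·a^c·ρ / (c!·(1−ρ)²) = 0.421053·0.66392·0.4074/(2·0.35117)
= 0.16216

Final: 0.16216


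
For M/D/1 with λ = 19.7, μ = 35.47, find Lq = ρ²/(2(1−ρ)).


ρ = 19.7/35.47 = 0.5554
M/D/1: Lq = ρ²/(2(1−ρ)) = 0.3085/(2·0.4446) = 0.34690

Final: 0.34690


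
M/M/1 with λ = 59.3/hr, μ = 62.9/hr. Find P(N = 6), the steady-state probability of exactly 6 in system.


ρ = 59.3/62.9 = 0.9428
P_n = (1−ρ)·ρ^n = (1 − 0.9428)·0.9428^6 = 0.05723·0.702141 = 0.040186

Final: 0.040186


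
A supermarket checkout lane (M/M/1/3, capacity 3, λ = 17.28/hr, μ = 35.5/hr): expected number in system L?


ρ = 17.28/35.5 = 0.4868
L = ρ[1 − (K+1)ρ^K + Kρ^(K+1)] / [(1−ρ)(1−ρ^(K+1))]
Numerator: 0.4868·(1 − 4·0.115331 + 3·0.056139) = 0.344184
Denominator: (0.5132)·(0.943861) = 0.484427
L = 0.344184/0.484427 = 0.7105

Final: 0.7105


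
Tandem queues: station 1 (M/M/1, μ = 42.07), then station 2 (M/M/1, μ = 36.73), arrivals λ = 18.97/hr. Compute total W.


Each node sees arrival rate λ = 18.97/hr (tandem ⇒ throughput preserved).
W₁ = 1/(μ₁−λ) = 1/(42.07−18.97) = 0.04329 hr
W₂ = 1/(μ₂−λ) = 1/(36.73−18.97) = 0.05631 hr
W_total = W₁ + W₂ = 0.04329 + 0.05631 = 0.09960 hr

Final: 0.09960 hr


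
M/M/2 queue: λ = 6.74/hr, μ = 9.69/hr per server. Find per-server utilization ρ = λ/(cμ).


ρ = λ/(cμ) = 6.74/(2·9.69) = 6.74/19.38 = 0.3478

Final: 0.3478


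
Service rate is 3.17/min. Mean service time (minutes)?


Mean service time = 1/μ = 1/3.17 minute = 0.31546 minute
In minutes: 0.31546 × 1 = 0.3155 min

Final: 0.3155 min


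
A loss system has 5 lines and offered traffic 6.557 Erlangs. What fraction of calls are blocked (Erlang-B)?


B(c,a) = (a^c/c!) / Σ_{k=0}^{c} a^k/k!
a^5/5! = 101.005418
Σ terms (k=0..5): 1.00000 + 6.55700 + 21.49712 + 46.98555 + 77.02106 + 101.00542 = 254.066152
B = 101.005418/254.066152 = 0.397556

Final: 0.397556


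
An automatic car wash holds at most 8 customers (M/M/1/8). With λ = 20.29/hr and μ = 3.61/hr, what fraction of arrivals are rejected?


ρ = λ/μ = 20.29/3.61 = 5.6205
P_K = (1−ρ)ρ^K/(1−ρ^(K+1)) = (-4.6205·995861.083004)/(1 − 5597235.837714)
= -4601374.754710/-5597234.837714 = 0.822080

Final: 0.822080


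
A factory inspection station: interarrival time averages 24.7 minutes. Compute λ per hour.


λ = 1/(interarrival time) in consistent units.
1 hour = 60 min, so λ = 60/24.7 = 2.4291 per hour

Final: 2.4291 /hr


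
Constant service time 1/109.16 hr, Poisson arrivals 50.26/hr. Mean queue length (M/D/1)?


ρ = 50.26/109.16 = 0.4604
M/D/1: Lq = ρ²/(2(1−ρ)) = 0.2120/(2·0.5396) = 0.19644

Final: 0.19644


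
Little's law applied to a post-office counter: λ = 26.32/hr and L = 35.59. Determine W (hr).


W = L/λ = 35.59/26.32 = 1.3522 hr

Final: 1.3522 hr


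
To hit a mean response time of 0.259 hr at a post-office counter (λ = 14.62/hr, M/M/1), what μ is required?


W = 1/(μ−λ) ⇒ μ − λ = 1/W = 1/0.259 = 3.8610
μ = λ + 1/W = 14.62 + 3.8610 = 18.4810 per hr

Final: 18.4810 /hr


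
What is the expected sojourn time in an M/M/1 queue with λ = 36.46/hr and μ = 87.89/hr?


W = 1/(μ−λ) = 1/(87.89 − 36.46) = 1/51.43 = 0.01944 hr

Final: 0.01944 hr


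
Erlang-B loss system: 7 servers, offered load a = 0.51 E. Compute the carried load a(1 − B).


B(7,0.51) = 0.000001069 (Erlang-B)
Carried load = a(1 − B) = 0.51·(1 − 0.000001069) = 0.51·0.999999 = 0.5100 E

Final: 0.5100 Erlangs


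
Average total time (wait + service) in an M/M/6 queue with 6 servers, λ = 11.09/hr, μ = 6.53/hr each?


a = 1.6983; ρ = 0.2831; P₀ = 0.182892
Lq = P₀·a^c·ρ/(c!(1−ρ)²) = 0.003356
Wq = Lq/λ = 0.003356/11.09 = 0.0003026 hr
W = Wq + 1/μ = 0.0003026 + 0.15314 = 0.15344 hr

Final: 0.15344 hr


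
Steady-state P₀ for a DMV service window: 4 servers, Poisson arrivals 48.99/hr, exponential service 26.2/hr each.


a = λ/μ = 48.99/26.2 = 1.8698; ρ = a/c = 0.4675
Σ_{k=0}^{3} a^k/k! (terms k=0..3) = 1.00000 + 1.86985 + 1.74816 + 1.08960 = 5.70761
Tail: a^4/(4!(1−ρ)) = 12.22432/(24·0.5325) = 0.95645
P₀ = 1/(5.70761 + 0.95645) = 1/6.66406 = 0.150059

Final: 0.150059


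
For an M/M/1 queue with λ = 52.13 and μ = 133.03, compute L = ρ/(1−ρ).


ρ = λ/μ = 52.13/133.03 = 0.3919
L = ρ/(1−ρ) = 0.3919/(1 − 0.3919) = 0.3919/0.6081 = 0.6444

Final: 0.6444


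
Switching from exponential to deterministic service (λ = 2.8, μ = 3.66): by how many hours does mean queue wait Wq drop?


ρ = 2.8/3.66 = 0.7650
Wq(M/M/1) = ρ/(μ−λ) = 0.7650/0.8600 = 0.88957 hr
Wq(M/D/1) = ρ/(2(μ−λ)) = 0.44478 hr
Savings = 0.88957 − 0.44478 = 0.44478 hr

Final: 0.44478 hr


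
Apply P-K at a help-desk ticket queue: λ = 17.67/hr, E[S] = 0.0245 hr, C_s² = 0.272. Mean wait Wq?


ρ = λ·E[S] = 17.67·0.0245 = 0.4329
E[S²] = E[S]²(1+C_s²) = 0.0245²·(1+0.272) = 0.0007635
Wq = λ·E[S²]/(2(1−ρ)) = 17.67·0.0007635/(2·0.5671) = 0.01190 hr

Final: 0.01190 hr


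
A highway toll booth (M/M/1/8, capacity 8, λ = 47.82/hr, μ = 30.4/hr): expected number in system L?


ρ = 47.82/30.4 = 1.5730
L = ρ[1 − (K+1)ρ^K + Kρ^(K+1)] / [(1−ρ)(1−ρ^(K+1))]
Numerator: 1.5730·(1 − 9·37.487623 + 8·58.969018) = 212.930400
Denominator: (-0.5730)·(-57.969018) = 33.217773
L = 212.930400/33.217773 = 6.4101

Final: 6.4101


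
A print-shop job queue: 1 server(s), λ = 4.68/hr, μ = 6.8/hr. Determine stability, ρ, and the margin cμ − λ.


Total capacity cμ = 1·6.8 = 6.80/hr
ρ = λ/(cμ) = 4.68/6.80 = 0.6882
Stable ⇔ ρ < 1: YES
Spare capacity = cμ − λ = 6.80 − 4.68 = 2.12/hr

Final: ρ = 0.6882; stable; margin = 2.12/hr


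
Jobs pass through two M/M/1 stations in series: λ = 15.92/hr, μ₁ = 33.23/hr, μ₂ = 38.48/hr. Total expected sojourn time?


Each node sees arrival rate λ = 15.92/hr (tandem ⇒ throughput preserved).
W₁ = 1/(μ₁−λ) = 1/(33.23−15.92) = 0.05777 hr
W₂ = 1/(μ₂−λ) = 1/(38.48−15.92) = 0.04433 hr
W_total = W₁ + W₂ = 0.05777 + 0.04433 = 0.10210 hr

Final: 0.10210 hr


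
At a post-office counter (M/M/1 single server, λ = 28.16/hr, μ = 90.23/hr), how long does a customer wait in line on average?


ρ = 28.16/90.23 = 0.3121
Wq = ρ/(μ−λ) = 0.3121/(90.23 − 28.16) = 0.3121/62.07 = 0.005028 hr

Final: 0.005028 hr


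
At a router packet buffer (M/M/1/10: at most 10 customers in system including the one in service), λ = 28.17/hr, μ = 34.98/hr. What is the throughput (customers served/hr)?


ρ = 0.8053; P_K = (1−ρ)ρ^10/(1−ρ^11) = 0.024609
λ_eff = λ(1 − P_K) = 28.17·(1 − 0.024609) = 28.17·0.975391 = 27.4768 /hr

Final: 27.4768 /hr


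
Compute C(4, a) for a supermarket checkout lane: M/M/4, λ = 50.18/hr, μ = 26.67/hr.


a = λ/μ = 1.8815; ρ = a/4 = 0.4704
P₀ = 0.148200 (from M/M/c formula)
C(c,a) = [a^c/(c!(1−ρ))]·P₀ = [12.53229/(24·0.5296)]·0.148200
= 0.98595·0.148200 = 0.146118

Final: 0.146118


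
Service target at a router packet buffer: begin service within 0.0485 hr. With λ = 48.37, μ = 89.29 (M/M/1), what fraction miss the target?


ρ = 48.37/89.29 = 0.5417
P(Wq > t) = ρ·e^{−(μ−λ)t} = 0.5417·e^{−1.9846}
= 0.5417·0.137433 = 0.074450

Final: 0.074450


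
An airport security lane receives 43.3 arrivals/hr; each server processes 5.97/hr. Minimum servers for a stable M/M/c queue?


Stability requires cμ > λ ⇔ c > λ/μ.
λ/μ = 43.3/5.97 = 7.2529
Minimum integer c = ⌊7.2529⌋ + 1 = 8
Check: 8·5.97 = 47.76 > 43.3, while 7·5.97 = 41.79 ≤ 43.3

Final: 8 servers


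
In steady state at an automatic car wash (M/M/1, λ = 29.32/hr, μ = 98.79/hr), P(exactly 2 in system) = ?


ρ = 29.32/98.79 = 0.2968
P_n = (1−ρ)·ρ^n = (1 − 0.2968)·0.2968^2 = 0.7032·0.088085 = 0.061942

Final: 0.061942


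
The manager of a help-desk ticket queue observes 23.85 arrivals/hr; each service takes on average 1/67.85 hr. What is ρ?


ρ = λ/μ = 23.85/67.85 = 0.3515

Final: 0.3515


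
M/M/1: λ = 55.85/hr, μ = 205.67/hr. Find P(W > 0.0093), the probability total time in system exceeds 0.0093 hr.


W ~ Exponential(μ−λ) for M/M/1.
μ − λ = 205.67 − 55.85 = 149.8200
P(W > t) = e^{−(μ−λ)t} = e^{−1.3933} = 0.248248

Final: 0.248248


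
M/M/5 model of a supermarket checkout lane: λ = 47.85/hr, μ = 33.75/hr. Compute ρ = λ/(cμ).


ρ = λ/(cμ) = 47.85/(5·33.75) = 47.85/168.75 = 0.2836

Final: 0.2836


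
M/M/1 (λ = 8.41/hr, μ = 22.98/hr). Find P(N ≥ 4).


ρ = 8.41/22.98 = 0.3660
P(N ≥ n) = ρ^n = 0.3660^4 = 0.017938

Final: 0.017938


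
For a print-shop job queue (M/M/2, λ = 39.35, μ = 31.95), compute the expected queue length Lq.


a = λ/μ = 1.2316; ρ = a/2 = 0.6158
P₀ = 0.237772
Lq = P₀·a^c·ρ / (c!·(1−ρ)²) = 0.237772·1.51687·0.6158/(2·0.14761)
= 0.75235

Final: 0.75235


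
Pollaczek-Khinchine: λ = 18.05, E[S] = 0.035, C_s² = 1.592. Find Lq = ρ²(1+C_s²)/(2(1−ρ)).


ρ = λ·E[S] = 18.05·0.035 = 0.6318
Lq = ρ²(1+C_s²)/(2(1−ρ)) = 0.3991·(1+1.592)/(2·0.3682)
= 0.3991·2.5920/0.7365 = 1.40460

Final: 1.40460


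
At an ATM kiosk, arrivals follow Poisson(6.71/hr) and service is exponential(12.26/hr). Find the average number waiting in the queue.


ρ = 6.71/12.26 = 0.5473
Lq = ρ²/(1−ρ) = 0.2995/0.4527 = 0.6617

Final: 0.6617


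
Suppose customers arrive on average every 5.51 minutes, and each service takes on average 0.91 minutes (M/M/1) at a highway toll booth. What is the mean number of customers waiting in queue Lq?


λ = 60/5.51 = 10.8893 /hr
μ = 60/0.91 = 65.9341 /hr
ρ = λ/μ = 10.8893/65.9341 = 0.1652
Lq = ρ²/(1−ρ) = 0.02728/0.8348 = 0.03267

Final: 0.03267


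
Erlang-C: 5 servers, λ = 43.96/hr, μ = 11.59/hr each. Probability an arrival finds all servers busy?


a = λ/μ = 3.7929; ρ = a/5 = 0.7586
P₀ = 0.017605 (from M/M/c formula)
C(c,a) = [a^c/(c!(1−ρ))]·P₀ = [785.00286/(120·0.2414)]·0.017605
= 27.09728·0.017605 = 0.477054

Final: 0.477054


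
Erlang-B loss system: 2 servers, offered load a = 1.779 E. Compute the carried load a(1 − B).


B(2,1.779) = 0.362822 (Erlang-B)
Carried load = a(1 − B) = 1.779·(1 − 0.362822) = 1.779·0.637178 = 1.1335 E

Final: 1.1335 Erlangs


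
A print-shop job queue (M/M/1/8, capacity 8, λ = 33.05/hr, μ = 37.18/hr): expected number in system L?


ρ = 33.05/37.18 = 0.8889
L = ρ[1 − (K+1)ρ^K + Kρ^(K+1)] / [(1−ρ)(1−ρ^(K+1))]
Numerator: 0.8889·(1 − 9·0.389849 + 8·0.346544) = 0.234418
Denominator: (0.1111)·(0.653456) = 0.072587
L = 0.234418/0.072587 = 3.2295

Final: 3.2295


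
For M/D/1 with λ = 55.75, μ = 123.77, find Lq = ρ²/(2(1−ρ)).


ρ = 55.75/123.77 = 0.4504
M/D/1: Lq = ρ²/(2(1−ρ)) = 0.2029/(2·0.5496) = 0.18459

Final: 0.18459


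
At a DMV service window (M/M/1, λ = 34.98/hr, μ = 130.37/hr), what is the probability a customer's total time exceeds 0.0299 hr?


W ~ Exponential(μ−λ) for M/M/1.
μ − λ = 130.37 − 34.98 = 95.3900
P(W > t) = e^{−(μ−λ)t} = e^{−2.8522} = 0.057719

Final: 0.057719


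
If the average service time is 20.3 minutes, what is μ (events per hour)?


μ = 1/(service time) in consistent units.
1 hour = 60 min, so μ = 60/20.3 = 2.9557 per hour

Final: 2.9557 /hr


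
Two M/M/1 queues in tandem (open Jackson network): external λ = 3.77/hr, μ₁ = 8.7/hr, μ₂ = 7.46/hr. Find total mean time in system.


Each node sees arrival rate λ = 3.77/hr (tandem ⇒ throughput preserved).
W₁ = 1/(μ₁−λ) = 1/(8.7−3.77) = 0.20284 hr
W₂ = 1/(μ₂−λ) = 1/(7.46−3.77) = 0.27100 hr
W_total = W₁ + W₂ = 0.20284 + 0.27100 = 0.47384 hr

Final: 0.47384 hr


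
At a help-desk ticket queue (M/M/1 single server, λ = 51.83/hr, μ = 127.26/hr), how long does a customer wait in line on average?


ρ = 51.83/127.26 = 0.4073
Wq = ρ/(μ−λ) = 0.4073/(127.26 − 51.83) = 0.4073/75.43 = 0.005399 hr

Final: 0.005399 hr


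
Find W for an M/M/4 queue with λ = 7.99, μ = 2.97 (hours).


a = 2.6902; ρ = 0.6726; P₀ = 0.058075
Lq = P₀·a^c·ρ/(c!(1−ρ)²) = 0.79506
Wq = Lq/λ = 0.79506/7.99 = 0.09951 hr
W = Wq + 1/μ = 0.09951 + 0.33670 = 0.43621 hr

Final: 0.43621 hr


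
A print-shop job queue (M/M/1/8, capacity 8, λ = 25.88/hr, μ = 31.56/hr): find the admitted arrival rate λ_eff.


ρ = 0.8200; P_K = (1−ρ)ρ^8/(1−ρ^9) = 0.044211
λ_eff = λ(1 − P_K) = 25.88·(1 − 0.044211) = 25.88·0.955789 = 24.7358 /hr

Final: 24.7358 /hr


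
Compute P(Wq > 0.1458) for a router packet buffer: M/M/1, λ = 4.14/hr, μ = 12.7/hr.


ρ = 4.14/12.7 = 0.3260
P(Wq > t) = ρ·e^{−(μ−λ)t} = 0.3260·e^{−1.2480}
= 0.3260·0.287065 = 0.093579

Final: 0.093579


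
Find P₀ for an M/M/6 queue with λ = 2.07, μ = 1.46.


a = λ/μ = 2.07/1.46 = 1.4178; ρ = a/c = 0.2363
Σ_{k=0}^{5} a^k/k! (terms k=0..5) = 1.00000 + 1.41781 + 1.00509 + 0.47501 + 0.16837 + 0.04774 = 4.11402
Tail: a^6/(6!(1−ρ)) = 8.12278/(720·0.7637) = 0.01477
P₀ = 1/(4.11402 + 0.01477) = 1/4.12879 = 0.242202

Final: 0.242202


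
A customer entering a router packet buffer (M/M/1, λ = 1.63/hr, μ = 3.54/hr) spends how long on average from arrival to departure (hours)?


W = 1/(μ−λ) = 1/(3.54 − 1.63) = 1/1.91 = 0.5236 hr

Final: 0.5236 hr


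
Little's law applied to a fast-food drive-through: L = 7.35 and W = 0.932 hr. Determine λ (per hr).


λ = L/W = 7.35/0.932 = 7.8863 /hr

Final: 7.8863 /hr


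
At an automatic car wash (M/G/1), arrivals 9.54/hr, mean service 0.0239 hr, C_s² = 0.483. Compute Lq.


ρ = λ·E[S] = 9.54·0.0239 = 0.2280
Lq = ρ²(1+C_s²)/(2(1−ρ)) = 0.05199·(1+0.483)/(2·0.7720)
= 0.05199·1.4830/1.5440 = 0.04993

Final: 0.04993


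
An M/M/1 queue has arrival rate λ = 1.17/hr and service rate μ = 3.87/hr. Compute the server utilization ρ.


ρ = λ/μ = 1.17/3.87 = 0.3023

Final: 0.3023


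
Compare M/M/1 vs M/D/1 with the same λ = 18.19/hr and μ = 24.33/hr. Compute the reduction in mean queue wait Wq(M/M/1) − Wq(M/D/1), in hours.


ρ = 18.19/24.33 = 0.7476
Wq(M/M/1) = ρ/(μ−λ) = 0.7476/6.14 = 0.12176 hr
Wq(M/D/1) = ρ/(2(μ−λ)) = 0.06088 hr
Savings = 0.12176 − 0.06088 = 0.06088 hr

Final: 0.06088 hr


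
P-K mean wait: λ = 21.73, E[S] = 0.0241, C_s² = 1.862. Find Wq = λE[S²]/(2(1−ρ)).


ρ = λ·E[S] = 21.73·0.0241 = 0.5237
E[S²] = E[S]²(1+C_s²) = 0.0241²·(1+1.862) = 0.001662
Wq = λ·E[S²]/(2(1−ρ)) = 21.73·0.001662/(2·0.4763) = 0.03792 hr

Final: 0.03792 hr


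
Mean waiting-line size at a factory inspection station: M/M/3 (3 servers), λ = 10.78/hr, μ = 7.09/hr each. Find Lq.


a = λ/μ = 1.5205; ρ = a/3 = 0.5068
P₀ = 0.205585
Lq = P₀·a^c·ρ / (c!·(1−ρ)²) = 0.205585·3.51494·0.5068/(6·0.24323)
= 0.25095

Final: 0.25095


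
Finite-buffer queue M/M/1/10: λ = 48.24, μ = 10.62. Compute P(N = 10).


ρ = λ/μ = 48.24/10.62 = 4.5424
P_K = (1−ρ)ρ^K/(1−ρ^(K+1)) = (-3.5424·3739623.014512)/(1 − 16986762.167613)
= -13247139.153101/-16986761.167613 = 0.779851

Final: 0.779851


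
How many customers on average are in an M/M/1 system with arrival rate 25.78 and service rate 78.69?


ρ = λ/μ = 25.78/78.69 = 0.3276
L = ρ/(1−ρ) = 0.3276/(1 − 0.3276) = 0.3276/0.6724 = 0.4872

Final: 0.4872


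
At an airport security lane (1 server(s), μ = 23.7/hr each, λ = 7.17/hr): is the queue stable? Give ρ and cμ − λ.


Total capacity cμ = 1·23.7 = 23.70/hr
ρ = λ/(cμ) = 7.17/23.70 = 0.3025
Stable ⇔ ρ < 1: YES
Spare capacity = cμ − λ = 23.70 − 7.17 = 16.53/hr

Final: ρ = 0.3025; stable; margin = 16.53/hr


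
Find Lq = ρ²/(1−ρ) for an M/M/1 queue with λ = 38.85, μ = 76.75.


ρ = 38.85/76.75 = 0.5062
Lq = ρ²/(1−ρ) = 0.2562/0.4938 = 0.5189

Final: 0.5189


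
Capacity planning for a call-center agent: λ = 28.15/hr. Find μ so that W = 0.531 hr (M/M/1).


W = 1/(μ−λ) ⇒ μ − λ = 1/W = 1/0.531 = 1.8832
μ = λ + 1/W = 28.15 + 1.8832 = 30.0332 per hr

Final: 30.0332 /hr


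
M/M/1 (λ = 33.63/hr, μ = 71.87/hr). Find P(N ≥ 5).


ρ = 33.63/71.87 = 0.4679
P(N ≥ n) = ρ^n = 0.4679^5 = 0.022433

Final: 0.022433


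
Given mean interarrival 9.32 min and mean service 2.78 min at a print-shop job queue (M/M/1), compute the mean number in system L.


λ = 60/9.32 = 6.4378 /hr
μ = 60/2.78 = 21.5827 /hr
ρ = λ/μ = 6.4378/21.5827 = 0.2983
L = ρ/(1−ρ) = 0.2983/0.7017 = 0.4251

Final: 0.4251


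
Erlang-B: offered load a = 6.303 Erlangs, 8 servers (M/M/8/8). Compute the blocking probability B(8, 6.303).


B(c,a) = (a^c/c!) / Σ_{k=0}^{c} a^k/k!
a^8/8! = 61.781427
Σ terms (k=0..8): 1.00000 + 6.30300 + 19.86390 + 41.73406 + 65.76245 + 82.90014 + 87.08660 + 78.41526 + 61.78143 = 444.846857
B = 61.781427/444.846857 = 0.138882

Final: 0.138882


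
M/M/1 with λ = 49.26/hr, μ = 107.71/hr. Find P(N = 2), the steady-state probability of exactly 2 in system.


ρ = 49.26/107.71 = 0.4573
P_n = (1−ρ)·ρ^n = (1 − 0.4573)·0.4573^2 = 0.5427·0.209159 = 0.113502

Final: 0.113502


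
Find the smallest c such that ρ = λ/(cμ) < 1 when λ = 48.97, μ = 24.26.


Stability requires cμ > λ ⇔ c > λ/μ.
λ/μ = 48.97/24.26 = 2.0185
Minimum integer c = ⌊2.0185⌋ + 1 = 3
Check: 3·24.26 = 72.78 > 48.97, while 2·24.26 = 48.52 ≤ 48.97

Final: 3 servers


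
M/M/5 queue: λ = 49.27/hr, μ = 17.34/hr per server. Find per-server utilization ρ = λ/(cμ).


ρ = λ/(cμ) = 49.27/(5·17.34) = 49.27/86.70 = 0.5683

Final: 0.5683


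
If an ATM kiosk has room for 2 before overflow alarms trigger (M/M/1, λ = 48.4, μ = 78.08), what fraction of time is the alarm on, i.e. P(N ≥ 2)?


ρ = 48.4/78.08 = 0.6199
P(N ≥ n) = ρ^n = 0.6199^2 = 0.384248

Final: 0.384248


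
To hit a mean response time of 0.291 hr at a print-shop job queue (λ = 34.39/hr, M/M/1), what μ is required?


W = 1/(μ−λ) ⇒ μ − λ = 1/W = 1/0.291 = 3.4364
μ = λ + 1/W = 34.39 + 3.4364 = 37.8264 per hr

Final: 37.8264 /hr


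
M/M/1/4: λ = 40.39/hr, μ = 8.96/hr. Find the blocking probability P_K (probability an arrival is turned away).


ρ = λ/μ = 40.39/8.96 = 4.5078
P_K = (1−ρ)ρ^K/(1−ρ^(K+1)) = (-3.5078·412.917581)/(1 − 1861.355031)
= -1448.437451/-1860.355031 = 0.778581

Final: 0.778581


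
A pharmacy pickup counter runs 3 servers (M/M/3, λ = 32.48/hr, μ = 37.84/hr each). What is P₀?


a = λ/μ = 32.48/37.84 = 0.8584; ρ = a/c = 0.2861
Σ_{k=0}^{2} a^k/k! (terms k=0..2) = 1.00000 + 0.85835 + 0.36838 = 2.22673
Tail: a^3/(3!(1−ρ)) = 0.63240/(6·0.7139) = 0.14764
P₀ = 1/(2.22673 + 0.14764) = 1/2.37438 = 0.421163

Final: 0.421163


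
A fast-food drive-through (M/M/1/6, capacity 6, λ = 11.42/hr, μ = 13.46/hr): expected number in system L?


ρ = 11.42/13.46 = 0.8484
L = ρ[1 − (K+1)ρ^K + Kρ^(K+1)] / [(1−ρ)(1−ρ^(K+1))]
Numerator: 0.8484·(1 − 7·0.373015 + 6·0.316481) = 0.244164
Denominator: (0.1516)·(0.683519) = 0.103594
L = 0.244164/0.103594 = 2.3569

Final: 2.3569


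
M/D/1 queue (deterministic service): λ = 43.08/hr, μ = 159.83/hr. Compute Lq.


ρ = 43.08/159.83 = 0.2695
M/D/1: Lq = ρ²/(2(1−ρ)) = 0.07265/(2·0.7305) = 0.04973

Final: 0.04973


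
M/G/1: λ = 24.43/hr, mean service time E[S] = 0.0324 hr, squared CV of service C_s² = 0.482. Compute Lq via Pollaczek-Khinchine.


ρ = λ·E[S] = 24.43·0.0324 = 0.7915
Lq = ρ²(1+C_s²)/(2(1−ρ)) = 0.6265·(1+0.482)/(2·0.2085)
= 0.6265·1.4820/0.4169 = 2.22698

Final: 2.22698


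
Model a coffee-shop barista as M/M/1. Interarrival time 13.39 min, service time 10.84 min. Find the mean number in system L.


λ = 60/13.39 = 4.4810 /hr
μ = 60/10.84 = 5.5351 /hr
ρ = λ/μ = 4.4810/5.5351 = 0.8096
L = ρ/(1−ρ) = 0.8096/0.1904 = 4.2510

Final: 4.2510


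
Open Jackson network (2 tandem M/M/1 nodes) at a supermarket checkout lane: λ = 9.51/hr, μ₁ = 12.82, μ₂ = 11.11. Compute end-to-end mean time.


Each node sees arrival rate λ = 9.51/hr (tandem ⇒ throughput preserved).
W₁ = 1/(μ₁−λ) = 1/(12.82−9.51) = 0.30211 hr
W₂ = 1/(μ₂−λ) = 1/(11.11−9.51) = 0.62500 hr
W_total = W₁ + W₂ = 0.30211 + 0.62500 = 0.92711 hr

Final: 0.92711 hr


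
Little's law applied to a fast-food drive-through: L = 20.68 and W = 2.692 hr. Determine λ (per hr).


λ = L/W = 20.68/2.692 = 7.6820 /hr

Final: 7.6820 /hr


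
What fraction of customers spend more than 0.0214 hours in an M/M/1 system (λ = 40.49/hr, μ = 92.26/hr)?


W ~ Exponential(μ−λ) for M/M/1.
μ − λ = 92.26 − 40.49 = 51.7700
P(W > t) = e^{−(μ−λ)t} = e^{−1.1079} = 0.330259

Final: 0.330259


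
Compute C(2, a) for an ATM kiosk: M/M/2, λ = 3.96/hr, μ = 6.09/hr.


a = λ/μ = 0.6502; ρ = a/2 = 0.3251
P₀ = 0.509294 (from M/M/c formula)
C(c,a) = [a^c/(c!(1−ρ))]·P₀ = [0.42282/(2·0.6749)]·0.509294
= 0.31326·0.509294 = 0.159540

Final: 0.159540


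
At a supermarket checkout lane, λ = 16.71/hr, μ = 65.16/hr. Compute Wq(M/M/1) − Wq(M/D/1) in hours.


ρ = 16.71/65.16 = 0.2564
Wq(M/M/1) = ρ/(μ−λ) = 0.2564/48.45 = 0.005293 hr
Wq(M/D/1) = ρ/(2(μ−λ)) = 0.002646 hr
Savings = 0.005293 − 0.002646 = 0.002646 hr

Final: 0.002646 hr


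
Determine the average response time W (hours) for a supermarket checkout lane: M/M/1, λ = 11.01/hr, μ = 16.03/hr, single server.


W = 1/(μ−λ) = 1/(16.03 − 11.01) = 1/5.02 = 0.1992 hr

Final: 0.1992 hr


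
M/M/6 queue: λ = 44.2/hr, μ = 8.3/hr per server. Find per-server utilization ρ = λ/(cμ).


ρ = λ/(cμ) = 44.2/(6·8.3) = 44.2/49.80 = 0.8876

Final: 0.8876


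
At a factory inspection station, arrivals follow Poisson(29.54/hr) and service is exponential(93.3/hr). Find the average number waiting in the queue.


ρ = 29.54/93.3 = 0.3166
Lq = ρ²/(1−ρ) = 0.1002/0.6834 = 0.1467

Final: 0.1467


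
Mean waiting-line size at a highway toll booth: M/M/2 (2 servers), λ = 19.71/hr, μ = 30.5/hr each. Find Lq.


a = λ/μ = 0.6462; ρ = a/2 = 0.3231
P₀ = 0.511585
Lq = P₀·a^c·ρ / (c!·(1−ρ)²) = 0.511585·0.41761·0.3231/(2·0.45817)
= 0.07533

Final: 0.07533


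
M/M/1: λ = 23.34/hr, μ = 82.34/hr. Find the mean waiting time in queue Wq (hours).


ρ = 23.34/82.34 = 0.2835
Wq = ρ/(μ−λ) = 0.2835/(82.34 − 23.34) = 0.2835/59.00 = 0.004804 hr

Final: 0.004804 hr


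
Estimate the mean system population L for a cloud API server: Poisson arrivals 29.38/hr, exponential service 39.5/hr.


ρ = λ/μ = 29.38/39.5 = 0.7438
L = ρ/(1−ρ) = 0.7438/(1 − 0.7438) = 0.7438/0.2562 = 2.9032

Final: 2.9032


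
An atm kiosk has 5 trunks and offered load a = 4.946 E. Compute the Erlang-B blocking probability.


B(c,a) = (a^c/c!) / Σ_{k=0}^{c} a^k/k!
a^5/5! = 24.665465
Σ terms (k=0..5): 1.00000 + 4.94600 + 12.23146 + 20.16560 + 24.93476 + 24.66547 = 87.943281
B = 24.665465/87.943281 = 0.280470

Final: 0.280470


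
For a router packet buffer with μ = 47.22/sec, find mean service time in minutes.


Mean service time = 1/μ = 1/47.22 second = 0.02118 second
In minutes: 0.02118 × 0.0166667 = 0.0003530 min

Final: 0.0003530 min


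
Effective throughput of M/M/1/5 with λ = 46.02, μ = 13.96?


ρ = 3.2966; P_K = (1−ρ)ρ^5/(1−ρ^6) = 0.697197
λ_eff = λ(1 − P_K) = 46.02·(1 − 0.697197) = 46.02·0.302803 = 13.9350 /hr

Final: 13.9350 /hr


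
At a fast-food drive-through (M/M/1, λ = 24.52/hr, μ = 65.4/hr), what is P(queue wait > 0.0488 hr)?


ρ = 24.52/65.4 = 0.3749
P(Wq > t) = ρ·e^{−(μ−λ)t} = 0.3749·e^{−1.9949}
= 0.3749·0.136021 = 0.050998

Final: 0.050998


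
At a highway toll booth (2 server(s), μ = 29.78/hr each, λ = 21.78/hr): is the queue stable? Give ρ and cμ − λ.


Total capacity cμ = 2·29.78 = 59.56/hr
ρ = λ/(cμ) = 21.78/59.56 = 0.3657
Stable ⇔ ρ < 1: YES
Spare capacity = cμ − λ = 59.56 − 21.78 = 37.78/hr

Final: ρ = 0.3657; stable; margin = 37.78/hr


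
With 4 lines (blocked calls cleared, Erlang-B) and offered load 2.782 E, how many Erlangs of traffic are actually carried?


B(4,2.782) = 0.181699 (Erlang-B)
Carried load = a(1 − B) = 2.782·(1 − 0.181699) = 2.782·0.818301 = 2.2765 E

Final: 2.2765 Erlangs


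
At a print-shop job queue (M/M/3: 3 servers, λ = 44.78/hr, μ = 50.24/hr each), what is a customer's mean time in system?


a = 0.8913; ρ = 0.2971; P₀ = 0.407091
Lq = P₀·a^c·ρ/(c!(1−ρ)²) = 0.02889
Wq = Lq/λ = 0.02889/44.78 = 0.0006452 hr
W = Wq + 1/μ = 0.0006452 + 0.01990 = 0.02055 hr

Final: 0.02055 hr


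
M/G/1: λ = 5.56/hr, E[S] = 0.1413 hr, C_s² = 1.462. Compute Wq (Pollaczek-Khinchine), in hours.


ρ = λ·E[S] = 5.56·0.1413 = 0.7856
E[S²] = E[S]²(1+C_s²) = 0.1413²·(1+1.462) = 0.049156
Wq = λ·E[S²]/(2(1−ρ)) = 5.56·0.049156/(2·0.2144) = 0.63745 hr

Final: 0.63745 hr


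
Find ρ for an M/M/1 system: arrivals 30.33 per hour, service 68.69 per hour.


ρ = λ/μ = 30.33/68.69 = 0.4415

Final: 0.4415


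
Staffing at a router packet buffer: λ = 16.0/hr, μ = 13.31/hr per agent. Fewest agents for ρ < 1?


Stability requires cμ > λ ⇔ c > λ/μ.
λ/μ = 16.0/13.31 = 1.2021
Minimum integer c = ⌊1.2021⌋ + 1 = 2
Check: 2·13.31 = 26.62 > 16.0, while 1·13.31 = 13.31 ≤ 16.0

Final: 2 servers


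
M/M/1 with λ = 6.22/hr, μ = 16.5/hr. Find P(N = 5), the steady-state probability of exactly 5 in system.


ρ = 6.22/16.5 = 0.3770
P_n = (1−ρ)·ρ^n = (1 − 0.3770)·0.3770^5 = 0.6230·0.007613 = 0.004743

Final: 0.004743
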